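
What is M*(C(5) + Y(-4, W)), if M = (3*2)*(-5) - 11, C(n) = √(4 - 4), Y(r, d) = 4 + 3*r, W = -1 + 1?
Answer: 328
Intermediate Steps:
W = 0
C(n) = 0 (C(n) = √0 = 0)
M = -41 (M = 6*(-5) - 11 = -30 - 11 = -41)
M*(C(5) + Y(-4, W)) = -41*(0 + (4 + 3*(-4))) = -41*(0 + (4 - 12)) = -41*(0 - 8) = -41*(-8) = 328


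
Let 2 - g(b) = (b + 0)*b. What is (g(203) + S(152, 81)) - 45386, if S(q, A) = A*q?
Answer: -74281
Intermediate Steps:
g(b) = 2 - b**2 (g(b) = 2 - (b + 0)*b = 2 - b*b = 2 - b**2)
(g(203) + S(152, 81)) - 45386 = ((2 - 1*203**2) + 81*152) - 45386 = ((2 - 1*41209) + 12312) - 45386 = ((2 - 41209) + 12312) - 45386 = (-41207 + 12312) - 45386 = -28895 - 45386 = -74281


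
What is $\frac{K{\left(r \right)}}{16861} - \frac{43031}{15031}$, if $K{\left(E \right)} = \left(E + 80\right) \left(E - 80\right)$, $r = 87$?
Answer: $- \frac{707974452}{253437691} \approx -2.7935$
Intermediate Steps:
$K{\left(E \right)} = \left(-80 + E\right) \left(80 + E\right)$ ($K{\left(E \right)} = \left(80 + E\right) \left(-80 + E\right) = \left(-80 + E\right) \left(80 + E\right)$)
$\frac{K{\left(r \right)}}{16861} - \frac{43031}{15031} = \frac{-6400 + 87^{2}}{16861} - \frac{43031}{15031} = \left(-6400 + 7569\right) \frac{1}{16861} - \frac{43031}{15031} = 1169 \cdot \frac{1}{16861} - \frac{43031}{15031} = \frac{1169}{16861} - \frac{43031}{15031} = - \frac{707974452}{253437691}$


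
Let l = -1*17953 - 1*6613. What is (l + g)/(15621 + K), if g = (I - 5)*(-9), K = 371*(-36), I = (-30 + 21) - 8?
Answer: -24368/2265 ≈ -10.758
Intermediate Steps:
I = -17 (I = -9 - 8 = -17)
K = -13356
g = 198 (g = (-17 - 5)*(-9) = -22*(-9) = 198)
l = -24566 (l = -17953 - 6613 = -24566)
(l + g)/(15621 + K) = (-24566 + 198)/(15621 - 13356) = -24368/2265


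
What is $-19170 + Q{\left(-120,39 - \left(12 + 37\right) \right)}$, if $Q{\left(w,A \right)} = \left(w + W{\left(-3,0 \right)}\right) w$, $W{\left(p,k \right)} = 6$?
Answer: $-5490$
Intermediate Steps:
$Q{\left(w,A \right)} = w \left(6 + w\right)$ ($Q{\left(w,A \right)} = \left(w + 6\right) w = \left(6 + w\right) w = w \left(6 + w\right)$)
$-19170 + Q{\left(-120,39 - \left(12 + 37\right) \right)} = -19170 - 120 \left(6 - 120\right) = -19170 - -13680 = -19170 + 13680 = -5490$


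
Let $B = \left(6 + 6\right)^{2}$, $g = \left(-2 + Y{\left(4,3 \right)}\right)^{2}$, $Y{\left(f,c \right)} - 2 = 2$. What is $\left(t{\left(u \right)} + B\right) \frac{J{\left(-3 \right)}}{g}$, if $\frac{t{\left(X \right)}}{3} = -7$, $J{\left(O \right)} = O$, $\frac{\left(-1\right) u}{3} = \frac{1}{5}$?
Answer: $- \frac{369}{4} \approx -92.25$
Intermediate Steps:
$u = - \frac{3}{5} \approx -0.6$
$t{\left(X \right)} = -21$ ($t{\left(X \right)} = 3 \left(-7\right) = -21$)
$Y{\left(f,c \right)} = 4$ ($Y{\left(f,c \right)} = 2 + 2 = 4$)
$g = 4$ ($g = \left(-2 + 4\right)^{2} = 2^{2} = 4$)
$B = 144$ ($B = 12^{2} = 144$)
$\left(t{\left(u \right)} + B\right) \frac{J{\left(-3 \right)}}{g} = \left(-21 + 144\right) \left(- \frac{3}{4}\right) = 123 \left(\left(-3\right) \frac{1}{4}\right) = 123 \left(- \frac{3}{4}\right) = - \frac{369}{4}$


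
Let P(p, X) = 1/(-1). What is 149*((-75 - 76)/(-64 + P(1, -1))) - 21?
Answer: 21134/65 ≈ 325.14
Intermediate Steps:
P(p, X) = -1
149*((-75 - 76)/(-64 + P(1, -1))) - 21 = 149*((-75 - 76)/(-64 - 1)) - 21 = 149*(-151/(-65)) - 21 = 149*(-151*(-1/65)) - 21 = 149*(151/65) - 21 = 22499/65 - 21 = 21134/65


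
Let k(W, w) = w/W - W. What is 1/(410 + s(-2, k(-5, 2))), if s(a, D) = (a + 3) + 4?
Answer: 1/415 ≈ 0.0024096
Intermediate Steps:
k(W, w) = -W + w/W
s(a, D) = 7 + a (s(a, D) = (3 + a) + 4 = 7 + a)
1/(410 + s(-2, k(-5, 2))) = 1/(410 + (7 - 2)) = 1/(410 + 5) = 1/415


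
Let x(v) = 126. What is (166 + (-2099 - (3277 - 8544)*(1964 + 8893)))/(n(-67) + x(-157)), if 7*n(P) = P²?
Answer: 400273202/5371 ≈ 74525.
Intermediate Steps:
n(P) = P²/7
(166 + (-2099 - (3277 - 8544)*(1964 + 8893)))/(n(-67) + x(-157)) = (166 + (-2099 - (3277 - 8544)*(1964 + 8893)))/((⅐)*(-67)² + 126) = (166 + (-2099 - (-5267)*10857))/((⅐)*4489 + 126) = (166 + (-2099 - 1*(-57183819)))/(4489/7 + 126) = (166 + (-2099 + 57183819))/(5371/7) = (166 + 57181720)*(7/5371) = 57181886*(7/5371) = 400273202/5371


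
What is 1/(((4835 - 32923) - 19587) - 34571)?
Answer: -1/82246 ≈ -1.2159e-5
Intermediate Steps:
1/(((4835 - 32923) - 19587) - 34571) = 1/((-28088 - 19587) - 34571) = 1/(-47675 - 34571) = 1/(-82246) = -1/82246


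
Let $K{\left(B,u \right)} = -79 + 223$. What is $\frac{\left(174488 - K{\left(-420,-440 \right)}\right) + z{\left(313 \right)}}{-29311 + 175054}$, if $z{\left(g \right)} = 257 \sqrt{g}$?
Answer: $\frac{4712}{3939} + \frac{257 \sqrt{313}}{145743} \approx 1.2274$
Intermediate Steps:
$K{\left(B,u \right)} = 144$
$\frac{\left(174488 - K{\left(-420,-440 \right)}\right) + z{\left(313 \right)}}{-29311 + 175054} = \frac{\left(174488 - 144\right) + 257 \sqrt{313}}{-29311 + 175054} = \frac{\left(174488 - 144\right) + 257 \sqrt{313}}{145743} = \left(174344 + 257 \sqrt{313}\right) \frac{1}{145743} = \frac{4712}{3939} + \frac{257 \sqrt{313}}{145743}$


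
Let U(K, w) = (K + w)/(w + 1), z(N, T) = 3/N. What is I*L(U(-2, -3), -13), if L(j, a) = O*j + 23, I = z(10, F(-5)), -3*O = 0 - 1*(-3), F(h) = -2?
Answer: 123/20 ≈ 6.1500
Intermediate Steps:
O = -1 (O = -(0 - 1*(-3))/3 = -(0 + 3)/3 = -⅓*3 = -1)
U(K, w) = (K + w)/(1 + w)
I = 3/10 ≈ 0.30000
L(j, a) = 23 - j (L(j, a) = -j + 23 = 23 - j)
I*L(U(-2, -3), -13) = 3*(23 - (-2 - 3)/(1 - 3))/10 = 3*(23 - (-5)/(-2))/10 = 3*(23 - (-1)*(-5)/2)/10 = 3*(23 - 1*5/2)/10 = 3*(23 - 5/2)/10 = (3/10)*(41/2) = 123/20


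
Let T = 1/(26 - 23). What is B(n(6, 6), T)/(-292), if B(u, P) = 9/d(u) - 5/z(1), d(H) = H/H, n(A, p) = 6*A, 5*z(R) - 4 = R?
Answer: -1/73 ≈ -0.013699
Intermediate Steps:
T = ⅓ (T = 1/3 = ⅓ ≈ 0.33333)
z(R) = ⅘ + R/5
d(H) = 1
B(u, P) = 4 (B(u, P) = 9/1 - 5/(⅘ + (⅕)*1) = 9*1 - 5/(⅘ + ⅕) = 9 - 5/1 = 9 - 5*1 = 9 - 5 = 4)
B(n(6, 6), T)/(-292) = 4/(-292) = 4*(-1/292) = -1/73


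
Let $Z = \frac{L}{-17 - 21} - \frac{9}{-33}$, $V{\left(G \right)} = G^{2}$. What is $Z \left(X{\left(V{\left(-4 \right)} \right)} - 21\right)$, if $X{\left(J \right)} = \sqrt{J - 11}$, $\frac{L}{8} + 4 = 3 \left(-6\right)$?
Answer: $- \frac{21525}{209} + \frac{1025 \sqrt{5}}{209} \approx -92.024$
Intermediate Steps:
$L = -176$ ($L = -32 + 8 \cdot 3 \left(-6\right) = -32 + 8 \left(-18\right) = -32 - 144 = -176$)
$Z = \frac{1025}{209}$ ($Z = - \frac{176}{-17 - 21} - \frac{9}{-33} = - \frac{176}{-17 - 21} - - \frac{3}{11} = - \frac{176}{-38} + \frac{3}{11} = \left(-176\right) \left(- \frac{1}{38}\right) + \frac{3}{11} = \frac{88}{19} + \frac{3}{11} = \frac{1025}{209} \approx 4.9043$)
$X{\left(J \right)} = \sqrt{-11 + J}$
$Z \left(X{\left(V{\left(-4 \right)} \right)} - 21\right) = \frac{1025 \left(\sqrt{-11 + \left(-4\right)^{2}} - 21\right)}{209} = \frac{1025 \left(\sqrt{-11 + 16} - 21\right)}{209} = \frac{1025 \left(\sqrt{5} - 21\right)}{209} = \frac{1025 \left(-21 + \sqrt{5}\right)}{209} = - \frac{21525}{209} + \frac{1025 \sqrt{5}}{209}$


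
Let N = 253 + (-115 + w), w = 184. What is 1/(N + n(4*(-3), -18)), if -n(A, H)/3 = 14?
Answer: 1/280 ≈ 0.0035714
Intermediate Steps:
N = 322 (N = 253 + (-115 + 184) = 253 + 69 = 322)
n(A, H) = -42 (n(A, H) = -3*14 = -42)
1/(N + n(4*(-3), -18)) = 1/(322 - 42) = 1/280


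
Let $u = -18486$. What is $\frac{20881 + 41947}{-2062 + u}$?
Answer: $- \frac{15707}{5137} \approx -3.0576$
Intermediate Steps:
$\frac{20881 + 41947}{-2062 + u} = \frac{20881 + 41947}{-2062 - 18486} = \frac{62828}{-20548} = 62828 \left(- \frac{1}{20548}\right) = - \frac{15707}{5137}$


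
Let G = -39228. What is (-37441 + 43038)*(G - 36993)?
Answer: -426608937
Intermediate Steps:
(-37441 + 43038)*(G - 36993) = (-37441 + 43038)*(-39228 - 36993) = 5597*(-76221) = -426608937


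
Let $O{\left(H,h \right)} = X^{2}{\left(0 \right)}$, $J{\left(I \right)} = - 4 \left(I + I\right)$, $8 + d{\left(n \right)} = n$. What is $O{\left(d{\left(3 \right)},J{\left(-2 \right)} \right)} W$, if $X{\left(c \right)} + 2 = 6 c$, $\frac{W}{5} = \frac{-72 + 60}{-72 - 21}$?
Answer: $\frac{80}{31} \approx 2.5806$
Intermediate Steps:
$d{\left(n \right)} = -8 + n$
$W = \frac{20}{31}$ ($W = 5 \frac{-72 + 60}{-72 - 21} = 5 \left(- \frac{12}{-93}\right) = 5 \left(\left(-12\right) \left(- \frac{1}{93}\right)\right) = 5 \cdot \frac{4}{31} = \frac{20}{31} \approx 0.64516$)
$X{\left(c \right)} = -2 + 6 c$
$J{\left(I \right)} = - 8 I$ ($J{\left(I \right)} = - 4 \cdot 2 I = - 8 I$)
$O{\left(H,h \right)} = 4$ ($O{\left(H,h \right)} = \left(-2 + 6 \cdot 0\right)^{2} = \left(-2 + 0\right)^{2} = \left(-2\right)^{2} = 4$)
$O{\left(d{\left(3 \right)},J{\left(-2 \right)} \right)} W = 4 \cdot \frac{20}{31} = \frac{80}{31}$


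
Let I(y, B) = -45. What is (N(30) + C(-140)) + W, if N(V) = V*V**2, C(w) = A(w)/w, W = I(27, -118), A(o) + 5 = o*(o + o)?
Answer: 746901/28 ≈ 26675.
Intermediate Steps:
A(o) = -5 + 2*o**2 (A(o) = -5 + o*(o + o) = -5 + o*(2*o) = -5 + 2*o**2)
W = -45
C(w) = (-5 + 2*w**2)/w
N(V) = V**3
(N(30) + C(-140)) + W = (30**3 + (-5/(-140) + 2*(-140))) - 45 = (27000 + (-5*(-1/140) - 280)) - 45 = (27000 + (1/28 - 280)) - 45 = (27000 - 7839/28) - 45 = 748161/28 - 45 = 746901/28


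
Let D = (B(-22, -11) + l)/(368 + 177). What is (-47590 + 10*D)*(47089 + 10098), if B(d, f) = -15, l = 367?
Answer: -296606437322/109 ≈ -2.7212e+9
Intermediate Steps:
D = 352/545 (D = (-15 + 367)/(368 + 177) = 352/545 ≈ 0.64587)
(-47590 + 10*D)*(47089 + 10098) = (-47590 + 10*(352/545))*(47089 + 10098) = (-47590 + 704/109)*57187 = -5186606/109*57187 = -296606437322/109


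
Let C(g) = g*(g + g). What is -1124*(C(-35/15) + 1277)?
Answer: -13028284/9 ≈ -1.4476e+6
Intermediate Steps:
C(g) = 2*g² (C(g) = g*(2*g) = 2*g²)
-1124*(C(-35/15) + 1277) = -1124*(2*(-35/15)² + 1277) = -1124*(2*(-35*1/15)² + 1277) = -1124*(2*(-7/3)² + 1277) = -1124*(2*(49/9) + 1277) = -1124*(98/9 + 1277) = -1124*11591/9 = -13028284/9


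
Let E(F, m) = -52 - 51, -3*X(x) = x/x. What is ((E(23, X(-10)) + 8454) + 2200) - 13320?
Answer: -2769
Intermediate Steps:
X(x) = -1/3 (X(x) = -x/(3*x) = -1/3*1 = -1/3)
E(F, m) = -103
((E(23, X(-10)) + 8454) + 2200) - 13320 = ((-103 + 8454) + 2200) - 13320 = (8351 + 2200) - 13320 = 10551 - 13320 = -2769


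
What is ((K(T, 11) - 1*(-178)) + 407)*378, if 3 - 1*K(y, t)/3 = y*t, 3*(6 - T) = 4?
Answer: 166320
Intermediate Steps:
T = 14/3 (T = 6 - 1/3*4 = 6 - 4/3 = 14/3 ≈ 4.6667)
K(y, t) = 9 - 3*t*y (K(y, t) = 9 - 3*y*t = 9 - 3*t*y)
((K(T, 11) - 1*(-178)) + 407)*378 = (((9 - 3*11*14/3) - 1*(-178)) + 407)*378 = (((9 - 154) + 178) + 407)*378 = ((-145 + 178) + 407)*378 = (33 + 407)*378 = 440*378 = 166320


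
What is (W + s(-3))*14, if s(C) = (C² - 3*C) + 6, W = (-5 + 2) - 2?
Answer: 266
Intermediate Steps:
W = -5 (W = -3 - 2 = -5)
s(C) = 6 + C² - 3*C
(W + s(-3))*14 = (-5 + (6 + (-3)² - 3*(-3)))*14 = (-5 + (6 + 9 + 9))*14 = (-5 + 24)*14 = 19*14 = 266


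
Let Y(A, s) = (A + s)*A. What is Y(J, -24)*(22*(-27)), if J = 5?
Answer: 56430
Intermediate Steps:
Y(A, s) = A*(A + s)
Y(J, -24)*(22*(-27)) = (5*(5 - 24))*(22*(-27)) = (5*(-19))*(-594) = -95*(-594) = 56430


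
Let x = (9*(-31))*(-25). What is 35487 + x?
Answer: 42462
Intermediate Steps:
x = 6975 (x = -279*(-25) = 6975)
35487 + x = 35487 + 6975 = 42462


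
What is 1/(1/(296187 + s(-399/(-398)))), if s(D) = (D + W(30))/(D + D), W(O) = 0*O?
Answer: 592375/2 ≈ 2.9619e+5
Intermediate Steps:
W(O) = 0
s(D) = ½ (s(D) = (D + 0)/(D + D) = D/((2*D)) = D*(1/(2*D)) = ½)
1/(1/(296187 + s(-399/(-398)))) = 1/(1/(296187 + ½)) = 1/(1/(592375/2)) = 1/(2/592375) = 592375/2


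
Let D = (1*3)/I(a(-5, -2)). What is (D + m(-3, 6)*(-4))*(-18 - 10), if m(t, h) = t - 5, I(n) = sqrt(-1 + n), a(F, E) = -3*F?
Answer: -896 - 6*sqrt(14) ≈ -918.45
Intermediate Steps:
D = 3*sqrt(14)/14 (D = (1*3)/(sqrt(-1 - 3*(-5))) = 3/(sqrt(-1 + 15)) = 3/(sqrt(14)) = 3*(sqrt(14)/14) = 3*sqrt(14)/14 ≈ 0.80178)
m(t, h) = -5 + t
(D + m(-3, 6)*(-4))*(-18 - 10) = (3*sqrt(14)/14 + (-5 - 3)*(-4))*(-18 - 10) = (3*sqrt(14)/14 - 8*(-4))*(-28) = (3*sqrt(14)/14 + 32)*(-28) = (32 + 3*sqrt(14)/14)*(-28) = -896 - 6*sqrt(14)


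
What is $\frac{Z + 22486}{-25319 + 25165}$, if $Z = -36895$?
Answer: $\frac{14409}{154} \approx 93.565$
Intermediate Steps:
$\frac{Z + 22486}{-25319 + 25165} = \frac{-36895 + 22486}{-25319 + 25165} = - \frac{14409}{-154} = \left(-14409\right) \left(- \frac{1}{154}\right) = \frac{14409}{154}$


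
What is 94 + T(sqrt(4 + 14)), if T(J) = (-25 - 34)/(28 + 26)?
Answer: 5017/54 ≈ 92.907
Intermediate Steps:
T(J) = -59/54
94 + T(sqrt(4 + 14)) = 94 - 59/54 = 5017/54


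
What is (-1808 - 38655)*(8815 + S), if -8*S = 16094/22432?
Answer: -32003978118399/89728 ≈ -3.5668e+8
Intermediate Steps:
S = -8047/89728 (S = -8047/(4*22432) = -1/8*8047/11216 = -8047/89728 ≈ -0.089682)
(-1808 - 38655)*(8815 + S) = (-1808 - 38655)*(8815 - 8047/89728) = -40463*790944273/89728 = -32003978118399/89728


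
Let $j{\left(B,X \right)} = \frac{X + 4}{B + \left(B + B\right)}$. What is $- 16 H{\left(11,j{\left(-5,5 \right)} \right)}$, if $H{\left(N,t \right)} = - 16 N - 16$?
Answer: $3072$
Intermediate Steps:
$j{\left(B,X \right)} = \frac{4 + X}{3 B}$ ($j{\left(B,X \right)} = \frac{4 + X}{B + 2 B} = \frac{4 + X}{3 B}$)
$H{\left(N,t \right)} = -16 - 16 N$
$- 16 H{\left(11,j{\left(-5,5 \right)} \right)} = - 16 \left(-16 - 176\right) = \left(-16\right) \left(-192\right) = 3072$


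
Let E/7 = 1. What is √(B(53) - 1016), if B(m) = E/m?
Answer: I*√2853573/53 ≈ 31.873*I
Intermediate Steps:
E = 7 (E = 7*1 = 7)
B(m) = 7/m
√(B(53) - 1016) = √(7/53 - 1016) = √(-53841/53) = I*√2853573/53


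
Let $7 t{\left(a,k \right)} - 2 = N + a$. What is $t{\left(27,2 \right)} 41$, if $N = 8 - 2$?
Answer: $205$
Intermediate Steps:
$N = 6$
$t{\left(a,k \right)} = \frac{8}{7} + \frac{a}{7}$ ($t{\left(a,k \right)} = \frac{2}{7} + \frac{6 + a}{7} = \frac{2}{7} + \left(\frac{6}{7} + \frac{a}{7}\right) = \frac{8}{7} + \frac{a}{7}$)
$t{\left(27,2 \right)} 41 = \left(\frac{8}{7} + \frac{1}{7} \cdot 27\right) 41 = \left(\frac{8}{7} + \frac{27}{7}\right) 41 = 5 \cdot 41 = 205$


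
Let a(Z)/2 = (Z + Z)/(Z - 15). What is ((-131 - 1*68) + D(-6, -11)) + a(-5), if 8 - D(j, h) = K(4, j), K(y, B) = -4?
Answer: -186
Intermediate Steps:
a(Z) = 4*Z/(-15 + Z) (a(Z) = 2*((Z + Z)/(Z - 15)) = 2*((2*Z)/(-15 + Z)) = 2*(2*Z/(-15 + Z)) = 4*Z/(-15 + Z))
D(j, h) = 12 (D(j, h) = 8 - 1*(-4) = 8 + 4 = 12)
((-131 - 1*68) + D(-6, -11)) + a(-5) = ((-131 - 1*68) + 12) + 4*(-5)/(-15 - 5) = ((-131 - 68) + 12) + 4*(-5)/(-20) = (-199 + 12) + 4*(-5)*(-1/20) = -187 + 1 = -186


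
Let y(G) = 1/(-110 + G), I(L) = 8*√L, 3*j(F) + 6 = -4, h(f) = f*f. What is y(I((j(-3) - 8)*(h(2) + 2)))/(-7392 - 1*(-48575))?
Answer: -55/338771358 - 4*I*√17/169385679 ≈ -1.6235e-7 - 9.7366e-8*I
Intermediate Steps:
h(f) = f²
j(F) = -10/3 (j(F) = -2 + (⅓)*(-4) = -2 - 4/3 = -10/3)
y(I((j(-3) - 8)*(h(2) + 2)))/(-7392 - 1*(-48575)) = 1/((-110 + 8*√((-10/3 - 8)*(2² + 2)))*(-7392 - 1*(-48575))) = 1/((-110 + 8*√(-34*(4 + 2)/3))*(-7392 + 48575)) = 1/(-110 + 8*√(-34/3*6)*41183) = (1/41183)/(-110 + 8*√(-68)) = (1/41183)/(-110 + 8*(2*I*√17)) = (1/41183)/(-110 + 16*I*√17) = 1/(41183*(-110 + 16*I*√17))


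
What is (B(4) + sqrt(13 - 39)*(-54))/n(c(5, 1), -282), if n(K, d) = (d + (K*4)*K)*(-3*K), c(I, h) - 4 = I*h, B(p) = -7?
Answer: 1/162 + I*sqrt(26)/21 ≈ 0.0061728 + 0.24281*I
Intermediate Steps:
c(I, h) = 4 + I*h
n(K, d) = -3*K*(d + 4*K**2) (n(K, d) = (d + (4*K)*K)*(-3*K) = (d + 4*K**2)*(-3*K) = -3*K*(d + 4*K**2))
(B(4) + sqrt(13 - 39)*(-54))/n(c(5, 1), -282) = (-7 + sqrt(13 - 39)*(-54))/((-3*(4 + 5*1)*(-282 + 4*(4 + 5*1)**2))) = (-7 + sqrt(-26)*(-54))/((-3*(4 + 5)*(-282 + 4*(4 + 5)**2))) = (-7 + (I*sqrt(26))*(-54))/((-3*9*(-282 + 4*9**2))) = (-7 - 54*I*sqrt(26))/((-3*9*(-282 + 4*81))) = (-7 - 54*I*sqrt(26))/((-3*9*(-282 + 324))) = (-7 - 54*I*sqrt(26))/((-3*9*42)) = (-7 - 54*I*sqrt(26))/(-1134) = (-7 - 54*I*sqrt(26))*(-1/1134) = 1/162 + I*sqrt(26)/21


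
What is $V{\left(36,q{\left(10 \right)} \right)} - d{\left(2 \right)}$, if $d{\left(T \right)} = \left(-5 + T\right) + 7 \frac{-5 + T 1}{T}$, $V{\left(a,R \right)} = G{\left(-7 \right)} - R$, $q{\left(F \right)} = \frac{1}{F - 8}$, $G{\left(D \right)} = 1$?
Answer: $14$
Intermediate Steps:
$q{\left(F \right)} = \frac{1}{-8 + F}$
$V{\left(a,R \right)} = 1 - R$
$d{\left(T \right)} = -5 + T + \frac{7 \left(-5 + T\right)}{T}$ ($d{\left(T \right)} = \left(-5 + T\right) + 7 \frac{-5 + T}{T} = \left(-5 + T\right) + \frac{7 \left(-5 + T\right)}{T} = -5 + T + \frac{7 \left(-5 + T\right)}{T}$)
$V{\left(36,q{\left(10 \right)} \right)} - d{\left(2 \right)} = \left(1 - \frac{1}{-8 + 10}\right) - \left(2 + 2 - \frac{35}{2}\right) = \left(1 - \frac{1}{2}\right) - \left(2 + 2 - \frac{35}{2}\right) = \left(1 - \frac{1}{2}\right) - - \frac{27}{2} = \frac{1}{2} + \frac{27}{2} = 14$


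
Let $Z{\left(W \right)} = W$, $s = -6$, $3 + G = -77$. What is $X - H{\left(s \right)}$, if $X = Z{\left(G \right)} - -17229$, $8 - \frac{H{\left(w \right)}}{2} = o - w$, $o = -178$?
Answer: $16789$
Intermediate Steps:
$G = -80$ ($G = -3 - 77 = -80$)
$H{\left(w \right)} = 372 + 2 w$ ($H{\left(w \right)} = 16 - 2 \left(-178 - w\right) = 16 + \left(356 + 2 w\right) = 372 + 2 w$)
$X = 17149$ ($X = -80 - -17229 = -80 + 17229 = 17149$)
$X - H{\left(s \right)} = 17149 - \left(372 + 2 \left(-6\right)\right) = 17149 - \left(372 - 12\right) = 17149 - 360 = 16789$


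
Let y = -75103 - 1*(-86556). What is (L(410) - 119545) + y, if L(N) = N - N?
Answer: -108092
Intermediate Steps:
L(N) = 0
y = 11453 (y = -75103 + 86556 = 11453)
(L(410) - 119545) + y = (0 - 119545) + 11453 = -119545 + 11453 = -108092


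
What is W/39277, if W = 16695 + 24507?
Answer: 5886/5611 ≈ 1.0490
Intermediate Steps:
W = 41202
W/39277 = 41202/39277 = 41202*(1/39277) = 5886/5611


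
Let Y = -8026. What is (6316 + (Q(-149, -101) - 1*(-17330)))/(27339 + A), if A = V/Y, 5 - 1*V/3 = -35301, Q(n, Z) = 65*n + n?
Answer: 4618963/9138204 ≈ 0.50546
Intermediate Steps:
Q(n, Z) = 66*n
V = 105918 (V = 15 - 3*(-35301) = 15 + 105903 = 105918)
A = -52959/4013 (A = 105918/(-8026) = 105918*(-1/8026) = -52959/4013 ≈ -13.197)
(6316 + (Q(-149, -101) - 1*(-17330)))/(27339 + A) = (6316 + (66*(-149) - 1*(-17330)))/(27339 - 52959/4013) = (6316 + (-9834 + 17330))/(109658448/4013) = (6316 + 7496)*(4013/109658448) = 13812*(4013/109658448) = 4618963/9138204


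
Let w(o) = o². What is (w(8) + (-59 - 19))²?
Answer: 196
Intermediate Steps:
(w(8) + (-59 - 19))² = (8² + (-59 - 19))² = (64 - 78)² = (-14)² = 196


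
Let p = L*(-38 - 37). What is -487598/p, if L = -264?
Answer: -243799/9900 ≈ -24.626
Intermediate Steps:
p = 19800 (p = -264*(-38 - 37) = -264*(-75) = 19800)
-487598/p = -487598/19800 = -487598*1/19800 = -243799/9900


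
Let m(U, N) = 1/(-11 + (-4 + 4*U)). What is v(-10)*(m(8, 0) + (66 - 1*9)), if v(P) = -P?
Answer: 9700/17 ≈ 570.59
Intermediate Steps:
m(U, N) = 1/(-15 + 4*U)
v(-10)*(m(8, 0) + (66 - 1*9)) = (-1*(-10))*(1/(-15 + 4*8) + (66 - 1*9)) = 10*(1/(-15 + 32) + (66 - 9)) = 10*(1/17 + 57) = 10*(970/17) = 9700/17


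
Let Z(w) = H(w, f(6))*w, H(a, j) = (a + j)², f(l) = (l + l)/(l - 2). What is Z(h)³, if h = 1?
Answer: 4096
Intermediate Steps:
f(l) = 2*l/(-2 + l) (f(l) = (2*l)/(-2 + l) = 2*l/(-2 + l))
Z(w) = w*(3 + w)² (Z(w) = (w + 2*6/(-2 + 6))²*w = (w + 2*6/4)²*w = (w + 2*6*(¼))²*w = (w + 3)²*w = (3 + w)²*w = w*(3 + w)²)
Z(h)³ = (1*(3 + 1)²)³ = (1*4²)³ = (1*16)³ = 16³ = 4096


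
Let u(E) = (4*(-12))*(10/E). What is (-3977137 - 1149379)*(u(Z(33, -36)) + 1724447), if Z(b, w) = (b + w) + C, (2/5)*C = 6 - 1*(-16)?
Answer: -114924651594556/13 ≈ -8.8404e+12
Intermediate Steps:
C = 55 (C = 5*(6 - 1*(-16))/2 = 5*(6 + 16)/2 = (5/2)*22 = 55)
Z(b, w) = 55 + b + w (Z(b, w) = (b + w) + 55 = 55 + b + w)
u(E) = -480/E
(-3977137 - 1149379)*(u(Z(33, -36)) + 1724447) = (-3977137 - 1149379)*(-480/(55 + 33 - 36) + 1724447) = -5126516*(-480/52 + 1724447) = -5126516*(-480*1/52 + 1724447) = -5126516*(-120/13 + 1724447) = -5126516*22417691/13 = -114924651594556/13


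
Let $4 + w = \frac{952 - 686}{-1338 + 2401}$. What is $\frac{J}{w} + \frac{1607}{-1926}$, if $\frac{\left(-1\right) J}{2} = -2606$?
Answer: $- \frac{5338565579}{3838518} \approx -1390.8$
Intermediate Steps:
$w = - \frac{3986}{1063}$ ($w = -4 + \frac{952 - 686}{-1338 + 2401} = -4 + \frac{266}{1063} = - \frac{3986}{1063} \approx -3.7498$)
$J = 5212$ ($J = \left(-2\right) \left(-2606\right) = 5212$)
$\frac{J}{w} + \frac{1607}{-1926} = \frac{5212}{- \frac{3986}{1063}} + \frac{1607}{-1926} = 5212 \left(- \frac{1063}{3986}\right) + 1607 \left(- \frac{1}{1926}\right) = - \frac{2770178}{1993} - \frac{1607}{1926} = - \frac{5338565579}{3838518}$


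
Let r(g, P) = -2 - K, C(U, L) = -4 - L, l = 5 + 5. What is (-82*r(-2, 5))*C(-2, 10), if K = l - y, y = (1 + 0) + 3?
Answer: -9184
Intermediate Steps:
l = 10
y = 4 (y = 1 + 3 = 4)
K = 6 (K = 10 - 1*4 = 10 - 4 = 6)
r(g, P) = -8 (r(g, P) = -2 - 1*6 = -2 - 6 = -8)
(-82*r(-2, 5))*C(-2, 10) = (-82*(-8))*(-4 - 1*10) = 656*(-4 - 10) = 656*(-14) = -9184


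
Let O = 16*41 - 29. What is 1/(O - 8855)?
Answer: -1/8228 ≈ -0.00012154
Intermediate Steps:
O = 627 (O = 656 - 29 = 627)
1/(O - 8855) = 1/(627 - 8855) = 1/(-8228) = -1/8228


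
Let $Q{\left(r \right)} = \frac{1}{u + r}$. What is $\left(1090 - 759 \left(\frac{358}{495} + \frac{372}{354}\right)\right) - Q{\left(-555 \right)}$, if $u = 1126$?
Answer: $- \frac{129632731}{505335} \approx -256.53$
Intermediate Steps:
$Q{\left(r \right)} = \frac{1}{1126 + r}$
$\left(1090 - 759 \left(\frac{358}{495} + \frac{372}{354}\right)\right) - Q{\left(-555 \right)} = \left(1090 - 759 \left(\frac{358}{495} + \frac{372}{354}\right)\right) - \frac{1}{1126 - 555} = \left(1090 - 759 \left(358 \cdot \frac{1}{495} + 372 \cdot \frac{1}{354}\right)\right) - \frac{1}{571} = \left(1090 - 759 \left(\frac{358}{495} + \frac{62}{59}\right)\right) - \frac{1}{571} = \left(1090 - \frac{1191676}{885}\right) - \frac{1}{571} = - \frac{227026}{885} - \frac{1}{571} = - \frac{129632731}{505335}$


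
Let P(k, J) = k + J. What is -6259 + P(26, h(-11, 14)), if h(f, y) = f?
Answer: -6244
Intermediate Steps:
P(k, J) = J + k
-6259 + P(26, h(-11, 14)) = -6259 + (-11 + 26) = -6259 + 15 = -6244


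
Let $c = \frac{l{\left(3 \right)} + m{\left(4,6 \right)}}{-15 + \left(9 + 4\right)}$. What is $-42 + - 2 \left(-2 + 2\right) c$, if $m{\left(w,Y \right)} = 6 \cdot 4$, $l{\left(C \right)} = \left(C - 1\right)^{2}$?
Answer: $-42$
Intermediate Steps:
$l{\left(C \right)} = \left(-1 + C\right)^{2}$
$m{\left(w,Y \right)} = 24$
$c = -14$ ($c = \frac{\left(-1 + 3\right)^{2} + 24}{-15 + \left(9 + 4\right)} = \frac{2^{2} + 24}{-15 + 13} = \frac{4 + 24}{-2} = 28 \left(- \frac{1}{2}\right) = -14$)
$-42 + - 2 \left(-2 + 2\right) c = -42 + - 2 \left(-2 + 2\right) \left(-14\right) = -42 + \left(-2\right) 0 \left(-14\right) = -42 + 0 \left(-14\right) = -42 + 0 = -42$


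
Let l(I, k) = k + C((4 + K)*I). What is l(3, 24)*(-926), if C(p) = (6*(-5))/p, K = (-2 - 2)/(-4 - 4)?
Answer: -181496/9 ≈ -20166.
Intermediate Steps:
K = ½ (K = -4/(-8) = -4*(-⅛) = ½ ≈ 0.50000)
C(p) = -30/p
l(I, k) = k - 20/(3*I) (l(I, k) = k - 30*1/(I*(4 + ½)) = k - 30*2/(9*I) = k - 20/(3*I))
l(3, 24)*(-926) = (24 - 20/3/3)*(-926) = (24 - 20/3*⅓)*(-926) = (24 - 20/9)*(-926) = (196/9)*(-926) = -181496/9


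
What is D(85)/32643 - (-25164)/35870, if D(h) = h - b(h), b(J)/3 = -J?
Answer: 416812126/585452205 ≈ 0.71195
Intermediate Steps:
b(J) = -3*J (b(J) = 3*(-J) = -3*J)
D(h) = 4*h (D(h) = h - (-3)*h = h + 3*h = 4*h)
D(85)/32643 - (-25164)/35870 = (4*85)/32643 - (-25164)/35870 = 340*(1/32643) - (-25164)/35870 = 340/32643 - 1*(-12582/17935) = 340/32643 + 12582/17935 = 416812126/585452205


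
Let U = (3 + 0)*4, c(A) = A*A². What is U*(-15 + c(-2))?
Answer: -276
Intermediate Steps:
c(A) = A³
U = 12 (U = 3*4 = 12)
U*(-15 + c(-2)) = 12*(-15 + (-2)³) = 12*(-15 - 8) = 12*(-23) = -276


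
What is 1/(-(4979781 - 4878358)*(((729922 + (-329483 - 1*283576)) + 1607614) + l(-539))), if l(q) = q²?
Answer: -1/204367142154 ≈ -4.8932e-12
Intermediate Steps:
1/(-(4979781 - 4878358)*(((729922 + (-329483 - 1*283576)) + 1607614) + l(-539))) = 1/(-(4979781 - 4878358)*(((729922 + (-329483 - 1*283576)) + 1607614) + (-539)²)) = 1/(-101423*(((729922 + (-329483 - 283576)) + 1607614) + 290521)) = 1/(-101423*(((729922 - 613059) + 1607614) + 290521)) = 1/(-101423*((116863 + 1607614) + 290521)) = 1/(-101423*(1724477 + 290521)) = 1/(-101423*2014998) = 1/(-1*204367142154) = 1/(-204367142154) = -1/204367142154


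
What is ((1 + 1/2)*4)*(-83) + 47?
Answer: -451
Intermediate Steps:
((1 + 1/2)*4)*(-83) + 47 = ((1 + ½)*4)*(-83) + 47 = ((3/2)*4)*(-83) + 47 = 6*(-83) + 47 = -498 + 47 = -451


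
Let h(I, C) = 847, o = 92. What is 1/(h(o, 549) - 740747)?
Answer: -1/739900 ≈ -1.3515e-6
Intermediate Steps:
1/(h(o, 549) - 740747) = 1/(847 - 740747) = 1/(-739900) = -1/739900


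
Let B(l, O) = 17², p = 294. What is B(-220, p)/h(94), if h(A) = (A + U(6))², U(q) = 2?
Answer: 289/9216 ≈ 0.031358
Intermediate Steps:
h(A) = (2 + A)² (h(A) = (A + 2)² = (2 + A)²)
B(l, O) = 289
B(-220, p)/h(94) = 289/((2 + 94)²) = 289/(96²) = 289/9216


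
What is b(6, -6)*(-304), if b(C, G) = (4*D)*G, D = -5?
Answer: -36480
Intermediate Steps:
b(C, G) = -20*G (b(C, G) = (4*(-5))*G = -20*G)
b(6, -6)*(-304) = -20*(-6)*(-304) = 120*(-304) = -36480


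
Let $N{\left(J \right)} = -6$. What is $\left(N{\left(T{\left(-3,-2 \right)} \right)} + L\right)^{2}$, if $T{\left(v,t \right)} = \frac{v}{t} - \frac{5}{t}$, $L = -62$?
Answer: $4624$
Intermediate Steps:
$T{\left(v,t \right)} = - \frac{5}{t} + \frac{v}{t}$
$\left(N{\left(T{\left(-3,-2 \right)} \right)} + L\right)^{2} = \left(-6 - 62\right)^{2} = \left(-68\right)^{2} = 4624$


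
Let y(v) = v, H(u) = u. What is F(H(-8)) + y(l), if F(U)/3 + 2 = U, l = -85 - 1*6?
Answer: -121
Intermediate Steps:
l = -91 (l = -85 - 6 = -91)
F(U) = -6 + 3*U
F(H(-8)) + y(l) = (-6 + 3*(-8)) - 91 = (-6 - 24) - 91 = -30 - 91 = -121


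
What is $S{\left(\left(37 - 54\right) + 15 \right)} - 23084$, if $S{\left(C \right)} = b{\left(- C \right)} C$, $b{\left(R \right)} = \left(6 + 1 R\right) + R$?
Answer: $-23104$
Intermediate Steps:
$b{\left(R \right)} = 6 + 2 R$ ($b{\left(R \right)} = \left(6 + R\right) + R = 6 + 2 R$)
$S{\left(C \right)} = C \left(6 - 2 C\right)$ ($S{\left(C \right)} = \left(6 + 2 \left(- C\right)\right) C = \left(6 - 2 C\right) C = C \left(6 - 2 C\right)$)
$S{\left(\left(37 - 54\right) + 15 \right)} - 23084 = 2 \left(\left(37 - 54\right) + 15\right) \left(3 - \left(\left(37 - 54\right) + 15\right)\right) - 23084 = 2 \left(-17 + 15\right) \left(3 - \left(-17 + 15\right)\right) - 23084 = 2 \left(-2\right) \left(3 - -2\right) - 23084 = 2 \left(-2\right) \left(3 + 2\right) - 23084 = 2 \left(-2\right) 5 - 23084 = -20 - 23084 = -23104$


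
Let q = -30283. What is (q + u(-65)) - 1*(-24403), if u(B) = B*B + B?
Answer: -1720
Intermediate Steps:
u(B) = B + B² (u(B) = B² + B = B + B²)
(q + u(-65)) - 1*(-24403) = (-30283 - 65*(1 - 65)) - 1*(-24403) = (-30283 - 65*(-64)) + 24403 = (-30283 + 4160) + 24403 = -26123 + 24403 = -1720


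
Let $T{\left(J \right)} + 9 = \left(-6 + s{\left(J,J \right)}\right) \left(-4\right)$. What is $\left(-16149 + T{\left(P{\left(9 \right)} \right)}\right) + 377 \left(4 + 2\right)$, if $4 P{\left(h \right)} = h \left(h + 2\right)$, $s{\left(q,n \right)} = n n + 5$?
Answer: $- \frac{65369}{4} \approx -16342.0$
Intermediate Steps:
$s{\left(q,n \right)} = 5 + n^{2}$ ($s{\left(q,n \right)} = n^{2} + 5 = 5 + n^{2}$)
$P{\left(h \right)} = \frac{h \left(2 + h\right)}{4}$ ($P{\left(h \right)} = \frac{h \left(h + 2\right)}{4} = \frac{h \left(2 + h\right)}{4}$)
$T{\left(J \right)} = -5 - 4 J^{2}$ ($T{\left(J \right)} = -9 + \left(-6 + \left(5 + J^{2}\right)\right) \left(-4\right) = -9 + \left(-1 + J^{2}\right) \left(-4\right) = -9 - \left(-4 + 4 J^{2}\right) = -5 - 4 J^{2}$)
$\left(-16149 + T{\left(P{\left(9 \right)} \right)}\right) + 377 \left(4 + 2\right) = \left(-16149 - \left(5 + 4 \left(\frac{1}{4} \cdot 9 \left(2 + 9\right)\right)^{2}\right)\right) + 377 \left(4 + 2\right) = \left(-16149 - \left(5 + 4 \left(\frac{1}{4} \cdot 9 \cdot 11\right)^{2}\right)\right) + 377 \cdot 6 = \left(-16149 - \left(5 + 4 \left(\frac{99}{4}\right)^{2}\right)\right) + 2262 = \left(-16149 - \frac{9821}{4}\right) + 2262 = - \frac{74417}{4} + 2262 = - \frac{65369}{4}$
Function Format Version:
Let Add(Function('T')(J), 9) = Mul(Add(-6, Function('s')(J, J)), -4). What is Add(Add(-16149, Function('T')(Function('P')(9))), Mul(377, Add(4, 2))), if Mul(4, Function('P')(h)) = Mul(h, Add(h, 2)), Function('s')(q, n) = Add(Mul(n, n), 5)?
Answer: Rational(-65369, 4) ≈ -16342.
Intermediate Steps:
Function('s')(q, n) = Add(5, Pow(n, 2)) (Function('s')(q, n) = Add(Pow(n, 2), 5) = Add(5, Pow(n, 2)))
Function('P')(h) = Mul(Rational(1, 4), h, Add(2, h)) (Function('P')(h) = Mul(Rational(1, 4), Mul(h, Add(h, 2))) = Mul(Rational(1, 4), Mul(h, Add(2, h))) = Mul(Rational(1, 4), h, Add(2, h)))
Function('T')(J) = Add(-5, Mul(-4, Pow(J, 2))) (Function('T')(J) = Add(-9, Mul(Add(-6, Add(5, Pow(J, 2))), -4)) = Add(-9, Mul(Add(-1, Pow(J, 2)), -4)) = Add(-9, Add(4, Mul(-4, Pow(J, 2)))) = Add(-5, Mul(-4, Pow(J, 2))))
Add(Add(-16149, Function('T')(Function('P')(9))), Mul(377, Add(4, 2))) = Add(Add(-16149, Add(-5, Mul(-4, Pow(Mul(Rational(1, 4), 9, Add(2, 9)), 2)))), Mul(377, Add(4, 2))) = Add(Add(-16149, Add(-5, Mul(-4, Pow(Mul(Rational(1, 4), 9, 11), 2)))), Mul(377, 6)) = Add(Add(-16149, Add(-5, Mul(-4, Pow(Rational(99, 4), 2)))), 2262) = Add(Add(-16149, Add(-5, Mul(-4, Rational(9801, 16)))), 2262) = Add(Add(-16149, Add(-5, Rational(-9801, 4))), 2262) = Add(Add(-16149, Rational(-9821, 4)), 2262) = Add(Rational(-74417, 4), 2262) = Rational(-65369, 4)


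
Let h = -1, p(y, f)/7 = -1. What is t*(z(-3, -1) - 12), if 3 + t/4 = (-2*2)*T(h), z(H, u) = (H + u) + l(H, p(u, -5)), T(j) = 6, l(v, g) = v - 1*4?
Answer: 2484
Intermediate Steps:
p(y, f) = -7 (p(y, f) = 7*(-1) = -7)
l(v, g) = -4 + v (l(v, g) = v - 4 = -4 + v)
z(H, u) = -4 + u + 2*H (z(H, u) = (H + u) + (-4 + H) = -4 + u + 2*H)
t = -108 (t = -12 + 4*(-2*2*6) = -12 + 4*(-4*6) = -12 + 4*(-24) = -12 - 96 = -108)
t*(z(-3, -1) - 12) = -108*((-4 - 1 + 2*(-3)) - 12) = -108*((-4 - 1 - 6) - 12) = -108*(-11 - 12) = -108*(-23) = 2484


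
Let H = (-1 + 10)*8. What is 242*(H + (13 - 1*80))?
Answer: 1210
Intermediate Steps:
H = 72 (H = 9*8 = 72)
242*(H + (13 - 1*80)) = 242*(72 + (13 - 1*80)) = 242*(72 + (13 - 80)) = 242*(72 - 67) = 242*5 = 1210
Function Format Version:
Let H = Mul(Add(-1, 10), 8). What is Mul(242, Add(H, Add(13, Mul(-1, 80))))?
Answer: 1210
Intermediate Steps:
H = 72 (H = Mul(9, 8) = 72)
Mul(242, Add(H, Add(13, Mul(-1, 80)))) = Mul(242, Add(72, Add(13, Mul(-1, 80)))) = Mul(242, Add(72, Add(13, -80))) = Mul(242, Add(72, -67)) = Mul(242, 5) = 1210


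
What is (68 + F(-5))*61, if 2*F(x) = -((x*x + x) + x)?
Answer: 7381/2 ≈ 3690.5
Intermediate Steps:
F(x) = -x - x**2/2 (F(x) = (-((x*x + x) + x))/2 = (-((x**2 + x) + x))/2 = (-((x + x**2) + x))/2 = (-(x**2 + 2*x))/2 = (-x**2 - 2*x)/2 = -x - x**2/2)
(68 + F(-5))*61 = (68 - 1/2*(-5)*(2 - 5))*61 = (68 - 1/2*(-5)*(-3))*61 = (68 - 15/2)*61 = (121/2)*61 = 7381/2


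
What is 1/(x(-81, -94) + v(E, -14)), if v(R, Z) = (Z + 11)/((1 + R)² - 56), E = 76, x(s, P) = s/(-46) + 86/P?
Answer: 12697426/10735231 ≈ 1.1828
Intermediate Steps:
x(s, P) = 86/P - s/46 (x(s, P) = s*(-1/46) + 86/P = -s/46 + 86/P = 86/P - s/46)
v(R, Z) = (11 + Z)/(-56 + (1 + R)²)
1/(x(-81, -94) + v(E, -14)) = 1/((86/(-94) - 1/46*(-81)) + (11 - 14)/(-56 + (1 + 76)²)) = 1/((86*(-1/94) + 81/46) - 3/(-56 + 77²)) = 1/((-43/47 + 81/46) - 3/(-56 + 5929)) = 1/(1829/2162 - 3/5873) = 1/(10735231/12697426) = 12697426/10735231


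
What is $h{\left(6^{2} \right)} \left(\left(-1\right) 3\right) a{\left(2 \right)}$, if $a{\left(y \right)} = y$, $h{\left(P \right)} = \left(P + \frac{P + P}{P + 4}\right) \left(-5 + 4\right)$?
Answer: $\frac{1134}{5} \approx 226.8$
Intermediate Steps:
$h{\left(P \right)} = - P - \frac{2 P}{4 + P}$ ($h{\left(P \right)} = \left(P + \frac{2 P}{4 + P}\right) \left(-1\right) = - P - \frac{2 P}{4 + P}$)
$h{\left(6^{2} \right)} \left(\left(-1\right) 3\right) a{\left(2 \right)} = - \frac{6^{2} \left(6 + 6^{2}\right)}{4 + 6^{2}} \left(\left(-1\right) 3\right) 2 = \left(-1\right) 36 \frac{1}{4 + 36} \left(6 + 36\right) \left(-3\right) 2 = \left(-1\right) 36 \cdot \frac{1}{40} \cdot 42 \left(-3\right) 2 = \left(- \frac{189}{5}\right) \left(-3\right) 2 = \frac{567}{5} \cdot 2 = \frac{1134}{5}$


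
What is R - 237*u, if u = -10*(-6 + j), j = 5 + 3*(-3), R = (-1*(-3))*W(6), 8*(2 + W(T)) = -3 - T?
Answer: -189675/8 ≈ -23709.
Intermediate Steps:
W(T) = -19/8 - T/8 (W(T) = -2 + (-3 - T)/8 = -2 + (-3/8 - T/8) = -19/8 - T/8)
R = -75/8 (R = (-1*(-3))*(-19/8 - 1/8*6) = 3*(-19/8 - 3/4) = 3*(-25/8) = -75/8 ≈ -9.3750)
j = -4 (j = 5 - 9 = -4)
u = 100 (u = -10*(-6 - 4) = -10*(-10) = 100)
R - 237*u = -75/8 - 237*100 = -75/8 - 23700 = -189675/8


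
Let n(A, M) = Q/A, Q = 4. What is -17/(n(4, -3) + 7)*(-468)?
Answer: 1989/2 ≈ 994.50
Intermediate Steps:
n(A, M) = 4/A
-17/(n(4, -3) + 7)*(-468) = -17/(4/4 + 7)*(-468) = -17/(4*(¼) + 7)*(-468) = -17/(1 + 7)*(-468) = -17/8*(-468) = 1989/2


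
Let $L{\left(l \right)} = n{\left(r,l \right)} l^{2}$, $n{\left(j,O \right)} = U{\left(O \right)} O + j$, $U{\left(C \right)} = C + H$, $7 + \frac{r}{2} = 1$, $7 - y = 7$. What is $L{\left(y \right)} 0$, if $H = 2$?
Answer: $0$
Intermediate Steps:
$y = 0$ ($y = 7 - 7 = 0$)
$r = -12$ ($r = -14 + 2 \cdot 1 = -14 + 2 = -12$)
$U{\left(C \right)} = 2 + C$ ($U{\left(C \right)} = C + 2 = 2 + C$)
$n{\left(j,O \right)} = j + O \left(2 + O\right)$ ($n{\left(j,O \right)} = \left(2 + O\right) O + j = O \left(2 + O\right) + j = j + O \left(2 + O\right)$)
$L{\left(l \right)} = l^{2} \left(-12 + l \left(2 + l\right)\right)$ ($L{\left(l \right)} = \left(-12 + l \left(2 + l\right)\right) l^{2} = l^{2} \left(-12 + l \left(2 + l\right)\right)$)
$L{\left(y \right)} 0 = 0^{2} \left(-12 + 0 \left(2 + 0\right)\right) 0 = 0 \left(-12 + 0 \cdot 2\right) 0 = 0 \left(-12 + 0\right) 0 = 0 \left(-12\right) 0 = 0 \cdot 0 = 0$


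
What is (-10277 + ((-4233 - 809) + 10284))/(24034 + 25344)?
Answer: -5035/49378 ≈ -0.10197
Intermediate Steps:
(-10277 + ((-4233 - 809) + 10284))/(24034 + 25344) = (-10277 + (-5042 + 10284))/49378 = (-10277 + 5242)*(1/49378) = -5035*1/49378 = -5035/49378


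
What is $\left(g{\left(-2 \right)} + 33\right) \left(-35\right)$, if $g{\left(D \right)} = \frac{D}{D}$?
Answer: $-1190$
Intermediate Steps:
$g{\left(D \right)} = 1$
$\left(g{\left(-2 \right)} + 33\right) \left(-35\right) = \left(1 + 33\right) \left(-35\right) = 34 \left(-35\right) = -1190$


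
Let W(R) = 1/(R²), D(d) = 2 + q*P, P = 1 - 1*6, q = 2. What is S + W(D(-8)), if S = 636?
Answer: 40705/64 ≈ 636.02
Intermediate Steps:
P = -5 (P = 1 - 6 = -5)
D(d) = -8 (D(d) = 2 + 2*(-5) = 2 - 10 = -8)
W(R) = R⁻²
S + W(D(-8)) = 636 + (-8)⁻² = 636 + 1/64 = 40705/64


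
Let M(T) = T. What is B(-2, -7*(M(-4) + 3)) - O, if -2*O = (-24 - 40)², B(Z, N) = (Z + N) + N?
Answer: 2060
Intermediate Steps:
B(Z, N) = Z + 2*N (B(Z, N) = (N + Z) + N = Z + 2*N)
O = -2048 (O = -(-24 - 40)²/2 = -½*(-64)² = -½*4096 = -2048)
B(-2, -7*(M(-4) + 3)) - O = (-2 + 2*(-7*(-4 + 3))) - 1*(-2048) = (-2 + 2*(-7*(-1))) + 2048 = (-2 + 2*7) + 2048 = (-2 + 14) + 2048 = 12 + 2048 = 2060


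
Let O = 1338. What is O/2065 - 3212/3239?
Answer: -2298998/6688535 ≈ -0.34372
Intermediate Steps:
O/2065 - 3212/3239 = 1338/2065 - 3212/3239 = -2298998/6688535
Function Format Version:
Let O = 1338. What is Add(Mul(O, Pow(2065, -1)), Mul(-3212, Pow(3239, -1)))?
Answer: Rational(-2298998, 6688535) ≈ -0.34372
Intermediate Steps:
Add(Mul(O, Pow(2065, -1)), Mul(-3212, Pow(3239, -1))) = Add(Mul(1338, Pow(2065, -1)), Mul(-3212, Pow(3239, -1))) = Add(Mul(1338, Rational(1, 2065)), Mul(-3212, Rational(1, 3239))) = Add(Rational(1338, 2065), Rational(-3212, 3239)) = Rational(-2298998, 6688535)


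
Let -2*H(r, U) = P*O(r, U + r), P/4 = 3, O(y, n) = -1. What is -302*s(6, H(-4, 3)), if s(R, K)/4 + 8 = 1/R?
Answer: 28388/3 ≈ 9462.7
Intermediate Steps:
P = 12 (P = 4*3 = 12)
H(r, U) = 6 (H(r, U) = -6*(-1) = -1/2*(-12) = 6)
s(R, K) = -32 + 4/R
-302*s(6, H(-4, 3)) = -302*(-32 + 4/6) = -302*(-32 + 4*(1/6)) = -302*(-32 + 2/3) = -302*(-94/3) = 28388/3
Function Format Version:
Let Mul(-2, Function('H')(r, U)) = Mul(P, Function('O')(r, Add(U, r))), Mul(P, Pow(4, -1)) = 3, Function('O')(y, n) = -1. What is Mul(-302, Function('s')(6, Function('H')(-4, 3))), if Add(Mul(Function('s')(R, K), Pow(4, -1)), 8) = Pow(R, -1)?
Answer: Rational(28388, 3) ≈ 9462.7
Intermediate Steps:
P = 12 (P = Mul(4, 3) = 12)
Function('H')(r, U) = 6 (Function('H')(r, U) = Mul(Rational(-1, 2), Mul(12, -1)) = Mul(Rational(-1, 2), -12) = 6)
Function('s')(R, K) = Add(-32, Mul(4, Pow(R, -1)))
Mul(-302, Function('s')(6, Function('H')(-4, 3))) = Mul(-302, Add(-32, Mul(4, Pow(6, -1)))) = Mul(-302, Add(-32, Mul(4, Rational(1, 6)))) = Mul(-302, Add(-32, Rational(2, 3))) = Mul(-302, Rational(-94, 3)) = Rational(28388, 3)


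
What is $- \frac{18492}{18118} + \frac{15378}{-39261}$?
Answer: $- \frac{167438836}{118555133} \approx -1.4123$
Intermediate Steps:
$- \frac{18492}{18118} + \frac{15378}{-39261} = \left(-18492\right) \frac{1}{18118} + 15378 \left(- \frac{1}{39261}\right) = - \frac{9246}{9059} - \frac{5126}{13087} = - \frac{167438836}{118555133}$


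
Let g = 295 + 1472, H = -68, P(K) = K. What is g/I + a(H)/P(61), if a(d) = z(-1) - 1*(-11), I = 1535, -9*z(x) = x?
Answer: 1123583/842715 ≈ 1.3333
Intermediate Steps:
z(x) = -x/9
a(d) = 100/9 (a(d) = -⅑*(-1) - 1*(-11) = ⅑ + 11 = 100/9)
g = 1767
g/I + a(H)/P(61) = 1767/1535 + (100/9)/61 = 1767*(1/1535) + (100/9)*(1/61) = 1767/1535 + 100/549 = 1123583/842715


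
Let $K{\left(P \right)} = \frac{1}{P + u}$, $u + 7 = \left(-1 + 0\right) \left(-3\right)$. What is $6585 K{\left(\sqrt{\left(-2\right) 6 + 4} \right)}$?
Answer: $- \frac{2195}{2} - \frac{2195 i \sqrt{2}}{4} \approx -1097.5 - 776.05 i$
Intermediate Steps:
$u = -4$ ($u = -7 + \left(-1 + 0\right) \left(-3\right) = -7 - -3 = -7 + 3 = -4$)
$K{\left(P \right)} = \frac{1}{-4 + P}$ ($K{\left(P \right)} = \frac{1}{P - 4} = \frac{1}{-4 + P}$)
$6585 K{\left(\sqrt{\left(-2\right) 6 + 4} \right)} = \frac{6585}{-4 + \sqrt{\left(-2\right) 6 + 4}} = \frac{6585}{-4 + \sqrt{-12 + 4}} = \frac{6585}{-4 + \sqrt{-8}} = \frac{6585}{-4 + 2 i \sqrt{2}}$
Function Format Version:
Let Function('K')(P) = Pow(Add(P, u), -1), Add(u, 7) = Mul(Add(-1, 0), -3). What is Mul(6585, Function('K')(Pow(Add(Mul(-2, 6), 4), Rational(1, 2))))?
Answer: Add(Rational(-2195, 2), Mul(Rational(-2195, 4), I, Pow(2, Rational(1, 2)))) ≈ Add(-1097.5, Mul(-776.05, I))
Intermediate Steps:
u = -4 (u = Add(-7, Mul(Add(-1, 0), -3)) = Add(-7, Mul(-1, -3)) = Add(-7, 3) = -4)
Function('K')(P) = Pow(Add(-4, P), -1) (Function('K')(P) = Pow(Add(P, -4), -1) = Pow(Add(-4, P), -1))
Mul(6585, Function('K')(Pow(Add(Mul(-2, 6), 4), Rational(1, 2)))) = Mul(6585, Pow(Add(-4, Pow(Add(Mul(-2, 6), 4), Rational(1, 2))), -1)) = Mul(6585, Pow(Add(-4, Pow(Add(-12, 4), Rational(1, 2))), -1)) = Mul(6585, Pow(Add(-4, Pow(-8, Rational(1, 2))), -1)) = Mul(6585, Pow(Add(-4, Mul(2, I, Pow(2, Rational(1, 2)))), -1))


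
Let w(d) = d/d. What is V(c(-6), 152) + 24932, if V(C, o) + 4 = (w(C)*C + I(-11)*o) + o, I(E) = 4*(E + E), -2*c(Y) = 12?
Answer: 11698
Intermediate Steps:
c(Y) = -6 (c(Y) = -1/2*12 = -6)
w(d) = 1
I(E) = 8*E (I(E) = 4*(2*E) = 8*E)
V(C, o) = -4 + C - 87*o (V(C, o) = -4 + ((1*C + (8*(-11))*o) + o) = -4 + ((C - 88*o) + o) = -4 + (C - 87*o) = -4 + C - 87*o)
V(c(-6), 152) + 24932 = (-4 - 6 - 87*152) + 24932 = (-4 - 6 - 13224) + 24932 = -13234 + 24932 = 11698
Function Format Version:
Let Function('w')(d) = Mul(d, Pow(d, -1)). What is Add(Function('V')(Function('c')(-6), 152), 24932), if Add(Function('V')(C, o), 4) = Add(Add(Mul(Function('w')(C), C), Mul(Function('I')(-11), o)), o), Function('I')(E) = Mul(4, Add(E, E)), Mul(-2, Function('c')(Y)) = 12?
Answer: 11698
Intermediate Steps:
Function('c')(Y) = -6 (Function('c')(Y) = Mul(Rational(-1, 2), 12) = -6)
Function('w')(d) = 1
Function('I')(E) = Mul(8, E) (Function('I')(E) = Mul(4, Mul(2, E)) = Mul(8, E))
Function('V')(C, o) = Add(-4, C, Mul(-87, o)) (Function('V')(C, o) = Add(-4, Add(Add(Mul(1, C), Mul(Mul(8, -11), o)), o)) = Add(-4, Add(Add(C, Mul(-88, o)), o)) = Add(-4, Add(C, Mul(-87, o))) = Add(-4, C, Mul(-87, o)))
Add(Function('V')(Function('c')(-6), 152), 24932) = Add(Add(-4, -6, Mul(-87, 152)), 24932) = Add(Add(-4, -6, -13224), 24932) = Add(-13234, 24932) = 11698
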